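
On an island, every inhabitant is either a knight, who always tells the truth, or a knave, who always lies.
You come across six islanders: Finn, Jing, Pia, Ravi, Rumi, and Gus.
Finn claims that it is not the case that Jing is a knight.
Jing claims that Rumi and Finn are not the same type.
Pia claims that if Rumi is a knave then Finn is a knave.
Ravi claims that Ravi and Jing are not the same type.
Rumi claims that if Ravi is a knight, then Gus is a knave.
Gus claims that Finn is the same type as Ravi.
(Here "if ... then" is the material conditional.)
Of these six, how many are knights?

3

The unique consistent assignment is Finn=knight, Jing=knave, Pia=knight, Ravi=knave, Rumi=knight, Gus=knave.
That has 3 knights.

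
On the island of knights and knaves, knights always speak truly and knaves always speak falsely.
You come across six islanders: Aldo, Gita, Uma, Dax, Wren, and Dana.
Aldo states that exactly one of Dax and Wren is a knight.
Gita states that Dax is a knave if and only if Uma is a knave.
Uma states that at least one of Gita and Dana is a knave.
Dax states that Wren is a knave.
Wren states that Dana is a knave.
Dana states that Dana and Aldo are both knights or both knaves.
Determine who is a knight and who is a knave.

Knights: Aldo, Uma, and Wren. Knaves: Gita, Dax, and Dana.

As a knight, Aldo's statement "exactly one of Dax and Wren is a knight" should be true; it is.
As a knave, Gita's statement "Dax is a knave if and only if Uma is a knave" should be false; it is.
Uma is a knight, so "at least one of Gita and Dana is a knave" must be true — and it is.
Dax is a knave, so "Wren is a knave" must be false — and it is.
Wren (knight): "Dana is a knave" — true. ✓
Since Dana is a knave, "Dana and Aldo are both knights or both knaves" needs to be false, which holds.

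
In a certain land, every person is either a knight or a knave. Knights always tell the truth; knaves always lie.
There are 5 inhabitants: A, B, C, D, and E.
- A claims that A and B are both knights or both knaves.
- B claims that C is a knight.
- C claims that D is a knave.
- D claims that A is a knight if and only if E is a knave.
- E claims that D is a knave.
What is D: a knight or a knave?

Consistent assignments: {A=knight, B=knight, C=knight, D=knave, E=knight}
In every consistent assignment, D is a knave.

D is a knave.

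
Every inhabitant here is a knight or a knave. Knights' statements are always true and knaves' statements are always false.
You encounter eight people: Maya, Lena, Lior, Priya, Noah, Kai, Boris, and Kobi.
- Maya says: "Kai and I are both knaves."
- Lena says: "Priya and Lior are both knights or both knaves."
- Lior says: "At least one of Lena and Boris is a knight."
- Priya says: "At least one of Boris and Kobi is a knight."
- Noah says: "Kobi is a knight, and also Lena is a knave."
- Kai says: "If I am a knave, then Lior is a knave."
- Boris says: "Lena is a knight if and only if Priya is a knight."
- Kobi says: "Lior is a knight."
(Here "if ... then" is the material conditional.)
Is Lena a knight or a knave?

Lena is a knight.

Consistent assignments: {Maya=knave, Lena=knight, Lior=knight, Priya=knight, Noah=knave, Kai=knight, Boris=knight, Kobi=knight}
In every consistent assignment, Lena is a knight.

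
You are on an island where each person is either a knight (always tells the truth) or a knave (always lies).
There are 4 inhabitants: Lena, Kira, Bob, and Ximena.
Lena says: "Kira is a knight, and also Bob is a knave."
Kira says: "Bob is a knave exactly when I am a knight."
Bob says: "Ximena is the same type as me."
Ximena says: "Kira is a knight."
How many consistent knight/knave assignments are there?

1

Consistent assignments:
  Lena=knight, Kira=knight, Bob=knave, Ximena=knight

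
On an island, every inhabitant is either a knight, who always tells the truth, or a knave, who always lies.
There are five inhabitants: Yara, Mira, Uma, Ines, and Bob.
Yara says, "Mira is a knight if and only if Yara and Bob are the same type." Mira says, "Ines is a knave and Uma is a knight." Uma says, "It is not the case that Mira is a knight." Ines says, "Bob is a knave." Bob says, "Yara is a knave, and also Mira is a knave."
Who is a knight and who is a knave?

As a knight, Yara's statement "Mira is a knight if and only if Yara and Bob are the same type" should be True; it is.
Mira is a knave, so "Ines is a knave and Uma is a knight" must be false — and it is.
Uma is a knight, so "it is not the case that Mira is a knight" must be True — and it is.
Ines is a knight; "Bob is a knave" is True, as required.
Bob is a knave, so "Yara is a knave, and also Mira is a knave" must be false — and it is.

Yara is a knight, Mira is a knave, Uma is a knight, Ines is a knight, and Bob is a knave.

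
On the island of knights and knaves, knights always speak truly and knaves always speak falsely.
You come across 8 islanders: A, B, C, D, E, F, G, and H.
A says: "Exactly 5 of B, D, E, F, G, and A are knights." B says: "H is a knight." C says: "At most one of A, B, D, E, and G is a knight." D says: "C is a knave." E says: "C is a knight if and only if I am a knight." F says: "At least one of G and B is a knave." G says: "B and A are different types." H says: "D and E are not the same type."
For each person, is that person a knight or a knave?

A (knave): "exactly 5 of B, D, E, F, G, and A are knights" — False. ✓
B is a knave, and the claim "H is a knight" is indeed False.
C is a knight, and the claim "at most one of A, B, D, E, and G is a knight" is indeed true.
Since D is a knave, "C is a knave" needs to be False, which holds.
E is a knave, so "C is a knight if and only if I am a knight" must be False — and it is.
F (knight): "at least one of G and B is a knave" — true. ✓
G is a knave, so "B and A are different types" must be False — and it is.
H is a knave, so "D and E are not the same type" must be False — and it is.

A is a knave, B is a knave, C is a knight, D is a knave, E is a knave, F is a knight, G is a knave, and H is a knave.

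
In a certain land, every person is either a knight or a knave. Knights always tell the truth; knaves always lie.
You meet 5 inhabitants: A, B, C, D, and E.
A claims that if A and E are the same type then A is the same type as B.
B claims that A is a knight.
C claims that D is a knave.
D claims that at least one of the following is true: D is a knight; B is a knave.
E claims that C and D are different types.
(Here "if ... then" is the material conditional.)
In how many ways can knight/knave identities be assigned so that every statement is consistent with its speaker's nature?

2

Consistent assignments:
  A=knight, B=knight, C=knight, D=knave, E=knight
  A=knight, B=knight, C=knave, D=knight, E=knight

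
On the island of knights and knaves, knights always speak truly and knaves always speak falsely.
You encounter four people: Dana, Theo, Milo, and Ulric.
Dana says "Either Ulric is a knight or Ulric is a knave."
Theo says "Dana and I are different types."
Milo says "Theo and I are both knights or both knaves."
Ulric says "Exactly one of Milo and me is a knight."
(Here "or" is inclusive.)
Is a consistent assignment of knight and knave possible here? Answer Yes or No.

No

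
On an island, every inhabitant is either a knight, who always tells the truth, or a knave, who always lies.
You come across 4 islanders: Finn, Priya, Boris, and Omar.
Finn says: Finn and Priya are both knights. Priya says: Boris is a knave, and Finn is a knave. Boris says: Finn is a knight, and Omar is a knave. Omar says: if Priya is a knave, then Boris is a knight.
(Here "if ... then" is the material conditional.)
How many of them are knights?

2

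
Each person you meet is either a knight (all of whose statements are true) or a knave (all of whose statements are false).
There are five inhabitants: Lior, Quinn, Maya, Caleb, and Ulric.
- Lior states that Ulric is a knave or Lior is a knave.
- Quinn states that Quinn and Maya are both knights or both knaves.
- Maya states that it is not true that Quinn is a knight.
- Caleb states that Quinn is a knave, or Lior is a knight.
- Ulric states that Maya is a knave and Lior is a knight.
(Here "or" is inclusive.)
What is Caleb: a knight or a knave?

Consistent assignments: {Lior=knight, Quinn=knave, Maya=knight, Caleb=knight, Ulric=knave}
In every consistent assignment, Caleb is a knight.

Caleb is a knight.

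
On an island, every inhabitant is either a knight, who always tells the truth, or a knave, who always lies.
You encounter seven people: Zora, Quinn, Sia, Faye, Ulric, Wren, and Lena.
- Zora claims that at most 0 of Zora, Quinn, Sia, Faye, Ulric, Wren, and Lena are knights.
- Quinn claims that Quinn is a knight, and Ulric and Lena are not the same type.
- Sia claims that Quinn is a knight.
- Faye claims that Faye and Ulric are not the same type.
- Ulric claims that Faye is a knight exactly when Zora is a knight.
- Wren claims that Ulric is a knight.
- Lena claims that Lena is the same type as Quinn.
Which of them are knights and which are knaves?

Knights: Quinn, Sia, Faye, and Lena. Knaves: Zora, Ulric, and Wren.

Zora is a knave, so "at most 0 of Zora, Quinn, Sia, Faye, Ulric, Wren, and Lena are knights" must be false — and it is.
As a knight, Quinn's statement "Quinn is a knight, and Ulric and Lena are not the same type" should be True; it is.
Sia (knight): "Quinn is a knight" — True. ✓
Faye is a knight, and the claim "Faye and Ulric are not the same type" is indeed True.
Ulric is a knave, so "Faye is a knight exactly when Zora is a knight" must be false — and it is.
Since Wren is a knave, "Ulric is a knight" needs to be false, which holds.
Since Lena is a knight, "Lena is the same type as Quinn" needs to be True, which holds.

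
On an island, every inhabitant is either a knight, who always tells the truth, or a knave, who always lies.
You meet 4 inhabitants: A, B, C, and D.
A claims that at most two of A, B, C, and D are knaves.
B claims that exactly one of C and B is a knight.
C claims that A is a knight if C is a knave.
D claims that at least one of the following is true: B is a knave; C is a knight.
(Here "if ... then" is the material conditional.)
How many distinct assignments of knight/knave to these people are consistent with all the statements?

Consistent assignments:
  A=knave, B=knight, C=knave, D=knave
  A=knave, B=knave, C=knave, D=knight

2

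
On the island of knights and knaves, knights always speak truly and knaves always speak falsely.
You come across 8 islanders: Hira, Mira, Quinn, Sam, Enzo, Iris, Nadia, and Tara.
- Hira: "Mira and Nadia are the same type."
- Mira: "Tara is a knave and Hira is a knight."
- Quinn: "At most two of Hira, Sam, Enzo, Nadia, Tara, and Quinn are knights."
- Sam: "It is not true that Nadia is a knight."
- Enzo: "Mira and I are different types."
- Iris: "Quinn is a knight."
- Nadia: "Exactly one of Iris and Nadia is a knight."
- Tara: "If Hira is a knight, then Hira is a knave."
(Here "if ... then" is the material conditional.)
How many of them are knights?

3

The unique consistent assignment is Hira=knave, Mira=knave, Quinn=knave, Sam=knave, Enzo=knight, Iris=knave, Nadia=knight, Tara=knight.
That has 3 knights.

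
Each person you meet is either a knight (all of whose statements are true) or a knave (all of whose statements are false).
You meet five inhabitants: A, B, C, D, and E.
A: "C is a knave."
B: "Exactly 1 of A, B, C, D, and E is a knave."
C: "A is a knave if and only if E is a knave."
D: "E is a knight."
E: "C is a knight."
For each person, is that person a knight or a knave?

A is a knight; "C is a knave" is True, as required.
As a knave, B's statement "exactly 1 of A, B, C, D, and E is a knave" should be false; it is.
C (knave): "A is a knave if and only if E is a knave" — false. ✓
D is a knave, and the claim "E is a knight" is indeed false.
As a knave, E's statement "C is a knight" should be false; it is.

A is a knight, B is a knave, C is a knave, D is a knave, and E is a knave.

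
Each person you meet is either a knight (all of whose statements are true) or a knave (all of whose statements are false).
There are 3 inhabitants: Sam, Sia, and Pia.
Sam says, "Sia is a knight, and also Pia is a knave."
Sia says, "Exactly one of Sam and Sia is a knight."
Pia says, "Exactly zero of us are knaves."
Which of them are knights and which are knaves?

Sam is a knave; "Sia is a knight, and also Pia is a knave" is false, as required.
Sia is a knave, so "exactly one of Sam and Sia is a knight" must be false — and it is.
Since Pia is a knave, "exactly zero of us are knaves" needs to be false, which holds.

Sam is a knave, Sia is a knave, and Pia is a knave.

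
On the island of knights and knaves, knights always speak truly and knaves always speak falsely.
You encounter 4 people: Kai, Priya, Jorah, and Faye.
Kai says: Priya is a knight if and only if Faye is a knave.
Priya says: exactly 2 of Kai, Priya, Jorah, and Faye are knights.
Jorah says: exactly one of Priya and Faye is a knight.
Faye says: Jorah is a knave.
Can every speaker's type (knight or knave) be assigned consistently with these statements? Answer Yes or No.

Yes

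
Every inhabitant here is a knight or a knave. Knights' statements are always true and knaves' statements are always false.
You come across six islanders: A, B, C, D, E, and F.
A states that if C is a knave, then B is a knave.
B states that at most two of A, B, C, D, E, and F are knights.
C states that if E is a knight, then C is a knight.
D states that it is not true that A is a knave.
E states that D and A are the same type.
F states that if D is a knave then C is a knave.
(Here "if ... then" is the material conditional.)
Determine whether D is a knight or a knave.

D is a knight.

Consistent assignments: {A=knight, B=knave, C=knight, D=knight, E=knight, F=knight}; {A=knight, B=knave, C=knave, D=knight, E=knight, F=knight}
In every consistent assignment, D is a knight.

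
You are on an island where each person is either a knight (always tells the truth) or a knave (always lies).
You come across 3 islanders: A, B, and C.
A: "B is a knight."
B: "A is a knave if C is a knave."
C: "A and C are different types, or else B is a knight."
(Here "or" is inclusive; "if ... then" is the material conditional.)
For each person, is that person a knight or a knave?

Knights: A, B, and C. Knaves: none.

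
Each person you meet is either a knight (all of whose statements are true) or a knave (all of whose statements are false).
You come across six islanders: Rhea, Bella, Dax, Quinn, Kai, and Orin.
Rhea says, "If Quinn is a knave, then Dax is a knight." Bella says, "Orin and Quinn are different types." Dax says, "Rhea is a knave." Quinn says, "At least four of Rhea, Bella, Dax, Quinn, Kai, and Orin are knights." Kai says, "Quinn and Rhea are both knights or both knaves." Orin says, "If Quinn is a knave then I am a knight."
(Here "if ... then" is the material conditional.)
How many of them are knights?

The unique consistent assignment is Rhea=knight, Bella=knave, Dax=knave, Quinn=knight, Kai=knight, Orin=knight.
That has 4 knights.

4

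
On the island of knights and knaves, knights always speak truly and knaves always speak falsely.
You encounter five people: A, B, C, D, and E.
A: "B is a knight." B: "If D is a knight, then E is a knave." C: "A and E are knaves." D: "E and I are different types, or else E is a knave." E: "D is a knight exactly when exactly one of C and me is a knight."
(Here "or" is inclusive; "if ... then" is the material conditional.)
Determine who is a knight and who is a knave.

Knights: A, B, and D. Knaves: C and E.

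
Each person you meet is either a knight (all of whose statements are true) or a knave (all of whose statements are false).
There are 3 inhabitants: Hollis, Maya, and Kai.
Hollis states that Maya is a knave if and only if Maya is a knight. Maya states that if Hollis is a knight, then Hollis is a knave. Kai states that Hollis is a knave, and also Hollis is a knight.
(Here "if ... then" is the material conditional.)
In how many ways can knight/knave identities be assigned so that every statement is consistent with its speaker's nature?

1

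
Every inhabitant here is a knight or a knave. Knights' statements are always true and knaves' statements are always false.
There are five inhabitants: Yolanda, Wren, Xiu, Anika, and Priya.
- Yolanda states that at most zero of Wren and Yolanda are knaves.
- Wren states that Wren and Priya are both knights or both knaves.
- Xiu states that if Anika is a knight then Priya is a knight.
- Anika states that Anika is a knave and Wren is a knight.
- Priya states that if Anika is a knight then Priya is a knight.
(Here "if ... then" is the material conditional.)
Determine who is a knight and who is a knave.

Knights: Xiu and Priya. Knaves: Yolanda, Wren, and Anika.

Yolanda is a knave, and the claim "at most zero of Wren and Yolanda are knaves" is indeed false.
Wren is a knave, and the claim "Wren and Priya are both knights or both knaves" is indeed false.
Xiu is a knight, and the claim "if Anika is a knight then Priya is a knight" is indeed true.
Anika (knave): "Anika is a knave and Wren is a knight" — false. ✓
As a knight, Priya's statement "if Anika is a knight then Priya is a knight" should be true; it is.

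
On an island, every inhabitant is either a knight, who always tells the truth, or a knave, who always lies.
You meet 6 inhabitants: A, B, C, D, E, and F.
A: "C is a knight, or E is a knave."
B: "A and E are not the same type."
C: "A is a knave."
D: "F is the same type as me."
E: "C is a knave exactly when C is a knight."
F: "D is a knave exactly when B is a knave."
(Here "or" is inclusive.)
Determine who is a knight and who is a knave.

Knights: A, B, D, and F. Knaves: C and E.

Since A is a knight, "C is a knight, or E is a knave" needs to be True, which holds.
Since B is a knight, "A and E are not the same type" needs to be True, which holds.
Since C is a knave, "A is a knave" needs to be false, which holds.
As a knight, D's statement "F is the same type as me" should be True; it is.
E is a knave, so "C is a knave exactly when C is a knight" must be false — and it is.
F is a knight, so "D is a knave exactly when B is a knave" must be True — and it is.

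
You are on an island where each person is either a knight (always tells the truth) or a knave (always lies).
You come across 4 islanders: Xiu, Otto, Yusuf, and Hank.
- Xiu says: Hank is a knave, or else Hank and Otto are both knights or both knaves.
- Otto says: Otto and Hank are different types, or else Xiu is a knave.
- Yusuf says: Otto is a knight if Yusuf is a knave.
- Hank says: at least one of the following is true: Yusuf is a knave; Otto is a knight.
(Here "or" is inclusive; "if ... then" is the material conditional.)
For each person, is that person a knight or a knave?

Xiu is a knight, Otto is a knave, Yusuf is a knight, and Hank is a knave.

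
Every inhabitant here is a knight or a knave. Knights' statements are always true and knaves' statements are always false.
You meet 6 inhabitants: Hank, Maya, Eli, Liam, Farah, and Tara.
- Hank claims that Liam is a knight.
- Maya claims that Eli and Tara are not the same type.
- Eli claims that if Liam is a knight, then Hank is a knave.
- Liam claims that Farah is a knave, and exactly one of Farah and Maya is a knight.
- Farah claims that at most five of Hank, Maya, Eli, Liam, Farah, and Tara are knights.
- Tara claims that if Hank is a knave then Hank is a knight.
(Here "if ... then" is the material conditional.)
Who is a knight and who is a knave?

Hank is a knave, Maya is a knight, Eli is a knight, Liam is a knave, Farah is a knight, and Tara is a knave.

Since Hank is a knave, "Liam is a knight" needs to be false, which holds.
As a knight, Maya's statement "Eli and Tara are not the same type" should be True; it is.
Eli (knight): "if Liam is a knight, then Hank is a knave" — True. ✓
Liam is a knave; "Farah is a knave, and exactly one of Farah and Maya is a knight" is false, as required.
Farah is a knight, so "at most five of Hank, Maya, Eli, Liam, Farah, and Tara are knights" must be True — and it is.
Tara is a knave, and the claim "if Hank is a knave then Hank is a knight" is indeed false.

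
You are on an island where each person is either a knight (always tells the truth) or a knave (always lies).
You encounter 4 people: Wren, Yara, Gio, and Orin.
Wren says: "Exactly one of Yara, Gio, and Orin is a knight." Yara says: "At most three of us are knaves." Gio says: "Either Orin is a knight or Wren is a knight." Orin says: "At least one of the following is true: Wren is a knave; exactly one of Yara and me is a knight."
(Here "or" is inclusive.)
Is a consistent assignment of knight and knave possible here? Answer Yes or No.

One consistent assignment: Wren=knave, Yara=knight, Gio=knight, Orin=knight.

Yes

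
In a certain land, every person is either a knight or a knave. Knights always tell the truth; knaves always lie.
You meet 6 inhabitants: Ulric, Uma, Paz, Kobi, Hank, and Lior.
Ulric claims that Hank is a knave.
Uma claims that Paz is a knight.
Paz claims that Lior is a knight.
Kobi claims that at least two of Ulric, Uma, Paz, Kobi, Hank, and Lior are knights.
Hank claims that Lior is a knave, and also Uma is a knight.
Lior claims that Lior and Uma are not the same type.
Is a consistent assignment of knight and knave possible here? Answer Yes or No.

One consistent assignment: Ulric=knight, Uma=knave, Paz=knave, Kobi=knight, Hank=knave, Lior=knave.

Yes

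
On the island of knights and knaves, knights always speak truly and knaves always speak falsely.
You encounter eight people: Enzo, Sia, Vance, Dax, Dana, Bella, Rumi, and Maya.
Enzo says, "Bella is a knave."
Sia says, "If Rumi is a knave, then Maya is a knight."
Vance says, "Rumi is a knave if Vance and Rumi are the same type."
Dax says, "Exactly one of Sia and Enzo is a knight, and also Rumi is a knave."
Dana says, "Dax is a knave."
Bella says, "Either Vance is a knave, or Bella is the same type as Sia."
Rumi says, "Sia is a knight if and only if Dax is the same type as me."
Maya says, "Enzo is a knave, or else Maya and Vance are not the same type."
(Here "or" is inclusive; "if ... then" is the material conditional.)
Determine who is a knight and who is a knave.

Enzo is a knave, Sia is a knight, Vance is a knight, Dax is a knight, Dana is a knave, Bella is a knight, Rumi is a knave, and Maya is a knight.

Enzo is a knave, and the claim "Bella is a knave" is indeed false.
As a knight, Sia's statement "if Rumi is a knave, then Maya is a knight" should be True; it is.
Vance is a knight, and the claim "Rumi is a knave if Vance and Rumi are the same type" is indeed True.
Dax is a knight, so "exactly one of Sia and Enzo is a knight, and also Rumi is a knave" must be True — and it is.
Since Dana is a knave, "Dax is a knave" needs to be false, which holds.
Bella is a knight; "either Vance is a knave, or Bella is the same type as Sia" is True, as required.
Rumi is a knave, and the claim "Sia is a knight if and only if Dax is the same type as me" is indeed false.
Maya is a knight, so "Enzo is a knave, or else Maya and Vance are not the same type" must be True — and it is.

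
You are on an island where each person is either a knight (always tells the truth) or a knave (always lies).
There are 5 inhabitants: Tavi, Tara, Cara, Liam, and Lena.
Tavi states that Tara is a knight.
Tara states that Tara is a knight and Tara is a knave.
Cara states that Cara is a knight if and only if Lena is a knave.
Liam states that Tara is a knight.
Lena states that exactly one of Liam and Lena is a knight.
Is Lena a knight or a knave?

Lena is a knave.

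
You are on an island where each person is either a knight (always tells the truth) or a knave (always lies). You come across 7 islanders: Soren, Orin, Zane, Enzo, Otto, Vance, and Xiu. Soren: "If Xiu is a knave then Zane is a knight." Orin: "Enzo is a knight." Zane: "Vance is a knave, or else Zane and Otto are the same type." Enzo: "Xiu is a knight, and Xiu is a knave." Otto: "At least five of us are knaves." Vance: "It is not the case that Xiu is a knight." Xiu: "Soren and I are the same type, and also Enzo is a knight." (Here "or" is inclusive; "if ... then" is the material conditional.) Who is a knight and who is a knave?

Soren is a knave, Orin is a knave, Zane is a knave, Enzo is a knave, Otto is a knight, Vance is a knight, and Xiu is a knave.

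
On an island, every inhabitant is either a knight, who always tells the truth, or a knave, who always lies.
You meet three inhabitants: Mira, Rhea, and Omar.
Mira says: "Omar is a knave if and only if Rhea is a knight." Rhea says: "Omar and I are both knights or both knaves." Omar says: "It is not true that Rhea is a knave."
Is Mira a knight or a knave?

Mira is a knave.

Consistent assignments: {Mira=knave, Rhea=knight, Omar=knight}
In every consistent assignment, Mira is a knave.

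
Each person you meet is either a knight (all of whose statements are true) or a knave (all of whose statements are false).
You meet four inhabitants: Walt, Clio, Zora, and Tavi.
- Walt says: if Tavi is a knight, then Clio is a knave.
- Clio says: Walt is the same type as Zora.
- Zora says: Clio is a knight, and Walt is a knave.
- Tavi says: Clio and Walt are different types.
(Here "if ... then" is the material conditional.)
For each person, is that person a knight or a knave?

Knights: Walt and Tavi. Knaves: Clio and Zora.

Walt is a knight, so "if Tavi is a knight, then Clio is a knave" must be True — and it is.
As a knave, Clio's statement "Walt is the same type as Zora" should be False; it is.
Zora is a knave, and the claim "Clio is a knight, and Walt is a knave" is indeed False.
Tavi is a knight, and the claim "Clio and Walt are different types" is indeed True.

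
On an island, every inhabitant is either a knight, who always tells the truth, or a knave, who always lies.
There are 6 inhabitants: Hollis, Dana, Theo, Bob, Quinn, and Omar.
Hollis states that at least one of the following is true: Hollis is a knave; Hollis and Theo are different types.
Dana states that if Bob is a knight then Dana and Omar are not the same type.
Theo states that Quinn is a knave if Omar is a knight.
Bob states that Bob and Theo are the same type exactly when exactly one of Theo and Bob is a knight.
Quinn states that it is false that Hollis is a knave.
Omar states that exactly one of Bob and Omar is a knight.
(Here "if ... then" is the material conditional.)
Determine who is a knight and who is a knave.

Knights: Hollis, Dana, Quinn, and Omar. Knaves: Theo and Bob.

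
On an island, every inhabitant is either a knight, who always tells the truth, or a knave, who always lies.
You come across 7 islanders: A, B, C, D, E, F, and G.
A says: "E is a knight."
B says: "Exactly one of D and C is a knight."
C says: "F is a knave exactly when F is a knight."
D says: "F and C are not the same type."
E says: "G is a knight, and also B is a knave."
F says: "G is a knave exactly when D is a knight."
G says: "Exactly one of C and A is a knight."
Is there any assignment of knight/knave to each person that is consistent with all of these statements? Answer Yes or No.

Yes

One consistent assignment: A=knave, B=knight, C=knave, D=knight, E=knave, F=knight, G=knave.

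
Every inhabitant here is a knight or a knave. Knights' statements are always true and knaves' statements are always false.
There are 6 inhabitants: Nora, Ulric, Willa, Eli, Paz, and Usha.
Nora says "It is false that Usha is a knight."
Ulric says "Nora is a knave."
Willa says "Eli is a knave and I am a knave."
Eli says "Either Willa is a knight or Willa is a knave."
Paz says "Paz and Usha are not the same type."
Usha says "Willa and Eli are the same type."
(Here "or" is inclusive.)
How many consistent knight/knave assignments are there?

Consistent assignments:
  Nora=knight, Ulric=knave, Willa=knave, Eli=knight, Paz=knight, Usha=knave
  Nora=knight, Ulric=knave, Willa=knave, Eli=knight, Paz=knave, Usha=knave

2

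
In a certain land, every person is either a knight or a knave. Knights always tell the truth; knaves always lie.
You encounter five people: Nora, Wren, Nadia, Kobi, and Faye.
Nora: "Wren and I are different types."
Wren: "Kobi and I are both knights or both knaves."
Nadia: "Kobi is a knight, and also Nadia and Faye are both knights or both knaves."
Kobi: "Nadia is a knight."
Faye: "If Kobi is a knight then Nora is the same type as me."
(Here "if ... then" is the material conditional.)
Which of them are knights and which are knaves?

As a knight, Nora's statement "Wren and I are different types" should be true; it is.
Wren is a knave, so "Kobi and I are both knights or both knaves" must be False — and it is.
Nadia is a knight, and the claim "Kobi is a knight, and also Nadia and Faye are both knights or both knaves" is indeed true.
As a knight, Kobi's statement "Nadia is a knight" should be true; it is.
Faye (knight): "if Kobi is a knight then Nora is the same type as me" — true. ✓

Nora is a knight, Wren is a knave, Nadia is a knight, Kobi is a knight, and Faye is a knight.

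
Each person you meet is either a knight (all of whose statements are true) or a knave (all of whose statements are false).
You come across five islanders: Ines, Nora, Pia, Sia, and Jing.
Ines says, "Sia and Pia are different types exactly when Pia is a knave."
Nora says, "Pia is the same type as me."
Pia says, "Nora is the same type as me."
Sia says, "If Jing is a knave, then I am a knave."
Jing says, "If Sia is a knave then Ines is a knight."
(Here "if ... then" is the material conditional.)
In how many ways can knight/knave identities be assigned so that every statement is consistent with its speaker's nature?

1

Consistent assignments:
  Ines=knight, Nora=knight, Pia=knight, Sia=knight, Jing=knight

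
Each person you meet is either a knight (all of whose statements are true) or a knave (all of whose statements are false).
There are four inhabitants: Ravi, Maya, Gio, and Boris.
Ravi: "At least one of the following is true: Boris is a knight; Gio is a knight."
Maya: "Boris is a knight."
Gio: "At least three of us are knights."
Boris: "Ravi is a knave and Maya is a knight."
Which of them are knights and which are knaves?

Knights: none. Knaves: Ravi, Maya, Gio, and Boris.

Ravi is a knave; "at least one of the following is true: Boris is a knight; Gio is a knight" is false, as required.
As a knave, Maya's statement "Boris is a knight" should be false; it is.
Gio is a knave, and the claim "at least three of us are knights" is indeed false.
Boris is a knave; "Ravi is a knave and Maya is a knight" is false, as required.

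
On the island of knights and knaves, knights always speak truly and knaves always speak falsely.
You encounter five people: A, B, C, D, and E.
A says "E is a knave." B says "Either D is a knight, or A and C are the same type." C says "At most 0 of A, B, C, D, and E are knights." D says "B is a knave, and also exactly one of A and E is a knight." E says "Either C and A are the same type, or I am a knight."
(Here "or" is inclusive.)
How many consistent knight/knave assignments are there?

1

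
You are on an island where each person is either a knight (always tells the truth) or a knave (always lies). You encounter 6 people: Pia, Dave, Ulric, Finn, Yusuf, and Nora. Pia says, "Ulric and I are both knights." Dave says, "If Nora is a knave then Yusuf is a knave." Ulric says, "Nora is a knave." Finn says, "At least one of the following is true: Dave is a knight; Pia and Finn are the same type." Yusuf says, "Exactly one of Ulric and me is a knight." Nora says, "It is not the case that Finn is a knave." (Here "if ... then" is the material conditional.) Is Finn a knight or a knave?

Finn is a knight.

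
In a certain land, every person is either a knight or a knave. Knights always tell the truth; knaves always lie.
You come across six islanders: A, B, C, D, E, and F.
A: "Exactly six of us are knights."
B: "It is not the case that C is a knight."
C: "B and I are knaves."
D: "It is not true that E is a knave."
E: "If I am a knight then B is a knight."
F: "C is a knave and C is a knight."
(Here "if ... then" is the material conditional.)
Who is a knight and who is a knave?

A is a knave, B is a knight, C is a knave, D is a knight, E is a knight, and F is a knave.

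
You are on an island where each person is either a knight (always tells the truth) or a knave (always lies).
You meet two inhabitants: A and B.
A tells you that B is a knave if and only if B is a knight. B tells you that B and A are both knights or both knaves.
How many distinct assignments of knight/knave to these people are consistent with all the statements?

0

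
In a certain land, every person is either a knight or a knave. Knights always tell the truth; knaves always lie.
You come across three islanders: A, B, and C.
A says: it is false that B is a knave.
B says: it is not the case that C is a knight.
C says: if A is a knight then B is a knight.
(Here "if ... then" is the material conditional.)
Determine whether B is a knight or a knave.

Consistent assignments: {A=knave, B=knave, C=knight}
In every consistent assignment, B is a knave.

B is a knave.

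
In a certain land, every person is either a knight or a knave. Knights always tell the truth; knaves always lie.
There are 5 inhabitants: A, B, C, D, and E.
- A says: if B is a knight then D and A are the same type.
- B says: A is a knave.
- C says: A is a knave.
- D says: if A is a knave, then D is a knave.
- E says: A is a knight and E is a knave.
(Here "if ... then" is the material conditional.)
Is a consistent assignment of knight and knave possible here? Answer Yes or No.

No

Checking all 32 assignments, each has at least one speaker whose statement's truth value contradicts their type.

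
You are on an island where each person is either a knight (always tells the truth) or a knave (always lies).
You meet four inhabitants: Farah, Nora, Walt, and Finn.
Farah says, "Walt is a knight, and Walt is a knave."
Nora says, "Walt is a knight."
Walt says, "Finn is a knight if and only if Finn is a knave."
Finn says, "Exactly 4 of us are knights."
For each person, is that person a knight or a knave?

Knights: none. Knaves: Farah, Nora, Walt, and Finn.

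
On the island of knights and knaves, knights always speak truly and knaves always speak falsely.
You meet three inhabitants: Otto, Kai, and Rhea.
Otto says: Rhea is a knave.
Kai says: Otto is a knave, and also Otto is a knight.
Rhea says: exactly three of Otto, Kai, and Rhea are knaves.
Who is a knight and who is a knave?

Knights: Otto. Knaves: Kai and Rhea.

As a knight, Otto's statement "Rhea is a knave" should be true; it is.
As a knave, Kai's statement "Otto is a knave, and also Otto is a knight" should be false; it is.
Rhea is a knave; "exactly three of Otto, Kai, and Rhea are knaves" is false, as required.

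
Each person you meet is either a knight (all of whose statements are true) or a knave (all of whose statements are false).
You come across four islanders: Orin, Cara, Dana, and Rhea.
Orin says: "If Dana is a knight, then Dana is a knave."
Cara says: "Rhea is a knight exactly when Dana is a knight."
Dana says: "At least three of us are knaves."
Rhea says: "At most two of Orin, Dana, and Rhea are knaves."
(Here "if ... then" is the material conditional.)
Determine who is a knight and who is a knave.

Orin is a knight, Cara is a knave, Dana is a knave, and Rhea is a knight.

Suppose Orin is a knave. Then Orin's statement "if Dana is a knight, then Dana is a knave" would have to be false. Checking the 8 ways to assign the others, none is consistent with every speaker.
(For instance, with Cara=knave, Dana=knave, Rhea=knight, Orin's claim "if Dana is a knight, then Dana is a knave" comes out true where it would need to be false.)
So Orin must be a knight, making "if Dana is a knight, then Dana is a knave" true. Taking Orin=knight, Cara=knave, Dana=knave, Rhea=knight, each remaining statement checks out:
  Cara (knave): "Rhea is a knight exactly when Dana is a knight" — false. ✓
  Dana (knave): "at least three of us are knaves" — false. ✓
  Rhea (knight): "at most two of Orin, Dana, and Rhea are knaves" — true. ✓
This is the unique consistent assignment.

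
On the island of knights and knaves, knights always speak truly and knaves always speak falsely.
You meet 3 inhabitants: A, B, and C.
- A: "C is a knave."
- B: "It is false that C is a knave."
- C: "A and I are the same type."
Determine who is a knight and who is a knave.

Knights: A. Knaves: B and C.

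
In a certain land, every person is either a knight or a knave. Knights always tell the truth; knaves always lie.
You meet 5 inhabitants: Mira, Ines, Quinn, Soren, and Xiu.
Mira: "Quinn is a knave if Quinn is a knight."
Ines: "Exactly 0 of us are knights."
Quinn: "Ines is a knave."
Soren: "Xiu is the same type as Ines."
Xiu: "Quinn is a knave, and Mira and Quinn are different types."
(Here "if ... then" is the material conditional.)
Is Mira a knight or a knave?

Consistent assignments: {Mira=knave, Ines=knave, Quinn=knight, Soren=knight, Xiu=knave}
In every consistent assignment, Mira is a knave.

Mira is a knave.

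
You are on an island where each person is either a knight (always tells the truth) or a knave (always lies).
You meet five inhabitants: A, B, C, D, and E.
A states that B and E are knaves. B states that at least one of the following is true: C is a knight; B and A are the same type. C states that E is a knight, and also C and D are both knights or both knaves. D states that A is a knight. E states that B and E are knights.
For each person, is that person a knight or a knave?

Knights: A and D. Knaves: B, C, and E.

As a knight, A's statement "B and E are knaves" should be true; it is.
B is a knave; "at least one of the following is true: C is a knight; B and A are the same type" is false, as required.
C is a knave, and the claim "E is a knight, and also C and D are both knights or both knaves" is indeed false.
D is a knight, and the claim "A is a knight" is indeed true.
E is a knave; "B and E are knights" is false, as required.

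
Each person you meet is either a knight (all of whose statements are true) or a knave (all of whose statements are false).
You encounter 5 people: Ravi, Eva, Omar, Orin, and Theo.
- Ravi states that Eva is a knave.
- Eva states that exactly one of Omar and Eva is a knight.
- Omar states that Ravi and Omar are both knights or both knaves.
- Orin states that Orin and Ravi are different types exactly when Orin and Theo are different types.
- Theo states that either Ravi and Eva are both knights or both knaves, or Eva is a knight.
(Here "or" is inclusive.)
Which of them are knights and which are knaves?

Suppose Ravi is a knave. Then Ravi's statement "Eva is a knave" would have to be false. Checking the 16 ways to assign the others, none is consistent with every speaker.
(For instance, with Eva=knave, Omar=knave, Orin=knave, Theo=knave, Ravi's claim "Eva is a knave" comes out true where it would need to be false.)
So Ravi must be a knight, making "Eva is a knave" true. Taking Ravi=knight, Eva=knave, Omar=knave, Orin=knave, Theo=knave, each remaining statement checks out:
  Eva (knave): "exactly one of Omar and Eva is a knight" — false. ✓
  Omar (knave): "Ravi and Omar are both knights or both knaves" — false. ✓
  Orin (knave): "Orin and Ravi are different types exactly when Orin and Theo are different types" — false. ✓
  Theo (knave): "either Ravi and Eva are both knights or both knaves, or Eva is a knight" — false. ✓
This is the unique consistent assignment.

Ravi is a knight, Eva is a knave, Omar is a knave, Orin is a knave, and Theo is a knave.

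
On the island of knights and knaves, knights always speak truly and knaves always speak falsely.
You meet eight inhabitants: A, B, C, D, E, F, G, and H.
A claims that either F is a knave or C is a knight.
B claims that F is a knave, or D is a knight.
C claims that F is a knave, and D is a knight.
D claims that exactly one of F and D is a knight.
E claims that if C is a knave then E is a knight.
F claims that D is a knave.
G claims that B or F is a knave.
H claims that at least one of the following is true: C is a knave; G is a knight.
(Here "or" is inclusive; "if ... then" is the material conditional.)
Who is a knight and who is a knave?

A is a knight, B is a knight, C is a knight, D is a knight, E is a knight, F is a knave, G is a knight, and H is a knight.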